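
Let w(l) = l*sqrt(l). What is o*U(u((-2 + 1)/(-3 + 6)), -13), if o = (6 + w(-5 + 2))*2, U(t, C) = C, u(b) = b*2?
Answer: -156 + 78*I*sqrt(3) ≈ -156.0 + 135.1*I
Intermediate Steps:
u(b) = 2*b
w(l) = l**(3/2)
o = 12 - 6*I*sqrt(3) (o = (6 + (-5 + 2)**(3/2))*2 = (6 + (-3)**(3/2))*2 = (6 - 3*I*sqrt(3))*2 = 12 - 6*I*sqrt(3) ≈ 12.0 - 10.392*I)
o*U(u((-2 + 1)/(-3 + 6)), -13) = (12 - 6*I*sqrt(3))*(-13) = -156 + 78*I*sqrt(3)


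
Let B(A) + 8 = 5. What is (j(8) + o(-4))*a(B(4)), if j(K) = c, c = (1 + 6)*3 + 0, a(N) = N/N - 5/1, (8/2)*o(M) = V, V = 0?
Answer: -84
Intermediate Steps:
B(A) = -3 (B(A) = -8 + 5 = -3)
o(M) = 0 (o(M) = (1/4)*0 = 0)
a(N) = -4 (a(N) = 1 - 5*1 = 1 - 5 = -4)
c = 21 (c = 7*3 + 0 = 21 + 0 = 21)
j(K) = 21
(j(8) + o(-4))*a(B(4)) = (21 + 0)*(-4) = 21*(-4) = -84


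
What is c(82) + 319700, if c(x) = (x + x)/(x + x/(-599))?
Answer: 95590899/299 ≈ 3.1970e+5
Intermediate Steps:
c(x) = 599/299 (c(x) = (2*x)/(x + x*(-1/599)) = (2*x)/(x - x/599) = (2*x)/((598*x/599)) = (2*x)*(599/(598*x)) = 599/299)
c(82) + 319700 = 599/299 + 319700 = 95590899/299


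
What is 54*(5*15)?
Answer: 4050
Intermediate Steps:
54*(5*15) = 54*75 = 4050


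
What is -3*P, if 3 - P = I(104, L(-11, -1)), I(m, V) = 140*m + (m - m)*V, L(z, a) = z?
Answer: 43671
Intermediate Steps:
I(m, V) = 140*m (I(m, V) = 140*m + 0*V = 140*m + 0 = 140*m)
P = -14557 (P = 3 - 140*104 = 3 - 1*14560 = 3 - 14560 = -14557)
-3*P = -3*(-14557) = 43671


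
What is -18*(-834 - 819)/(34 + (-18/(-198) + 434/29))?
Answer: 9491526/15649 ≈ 606.53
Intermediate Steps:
-18*(-834 - 819)/(34 + (-18/(-198) + 434/29)) = -(-29754)/(34 + (-18*(-1/198) + 434*(1/29))) = -(-29754)/(34 + (1/11 + 434/29)) = -(-29754)/(34 + 4803/319) = -(-29754)/15649/319 = -(-29754)*319/15649 = -18*(-527307/15649) = 9491526/15649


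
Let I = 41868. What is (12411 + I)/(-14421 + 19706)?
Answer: 54279/5285 ≈ 10.270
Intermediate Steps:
(12411 + I)/(-14421 + 19706) = (12411 + 41868)/(-14421 + 19706) = 54279/5285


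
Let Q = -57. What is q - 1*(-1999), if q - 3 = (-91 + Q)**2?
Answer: 23906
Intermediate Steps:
q = 21907 (q = 3 + (-91 - 57)**2 = 3 + (-148)**2 = 3 + 21904 = 21907)
q - 1*(-1999) = 21907 - 1*(-1999) = 21907 + 1999 = 23906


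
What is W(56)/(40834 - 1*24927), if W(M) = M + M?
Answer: 112/15907 ≈ 0.0070409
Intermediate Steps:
W(M) = 2*M
W(56)/(40834 - 1*24927) = (2*56)/(40834 - 1*24927) = 112/(40834 - 24927) = 112/15907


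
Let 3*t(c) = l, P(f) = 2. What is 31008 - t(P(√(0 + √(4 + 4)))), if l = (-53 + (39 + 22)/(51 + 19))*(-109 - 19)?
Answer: 3022304/105 ≈ 28784.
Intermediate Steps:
l = 233536/35 (l = (-53 + 61/70)*(-128) = -3649/70*(-128) = 233536/35 ≈ 6672.5)
t(c) = 233536/105 (t(c) = (⅓)*(233536/35) = 233536/105)
31008 - t(P(√(0 + √(4 + 4)))) = 31008 - 1*233536/105 = 31008 - 233536/105 = 3022304/105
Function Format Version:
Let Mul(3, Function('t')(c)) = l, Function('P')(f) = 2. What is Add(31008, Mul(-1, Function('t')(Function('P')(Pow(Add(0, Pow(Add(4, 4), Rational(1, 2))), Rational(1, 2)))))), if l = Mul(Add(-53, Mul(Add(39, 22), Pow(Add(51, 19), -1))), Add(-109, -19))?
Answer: Rational(3022304, 105) ≈ 28784.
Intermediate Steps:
l = Rational(233536, 35) (l = Mul(Add(-53, Mul(61, Pow(70, -1))), -128) = Mul(Add(-53, Mul(61, Rational(1, 70))), -128) = Mul(Add(-53, Rational(61, 70)), -128) = Mul(Rational(-3649, 70), -128) = Rational(233536, 35) ≈ 6672.5)
Function('t')(c) = Rational(233536, 105) (Function('t')(c) = Mul(Rational(1, 3), Rational(233536, 35)) = Rational(233536, 105))
Add(31008, Mul(-1, Function('t')(Function('P')(Pow(Add(0, Pow(Add(4, 4), Rational(1, 2))), Rational(1, 2)))))) = Add(31008, Mul(-1, Rational(233536, 105))) = Add(31008, Rational(-233536, 105)) = Rational(3022304, 105)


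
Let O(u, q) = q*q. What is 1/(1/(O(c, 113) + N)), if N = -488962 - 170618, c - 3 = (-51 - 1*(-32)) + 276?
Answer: -646811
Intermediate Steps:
c = 260 (c = 3 + ((-51 - 1*(-32)) + 276) = 3 + ((-51 + 32) + 276) = 3 + (-19 + 276) = 3 + 257 = 260)
N = -659580
O(u, q) = q²
1/(1/(O(c, 113) + N)) = 1/(1/(113² - 659580)) = 1/(1/(12769 - 659580)) = 1/(1/(-646811)) = 1/(-1/646811) = -646811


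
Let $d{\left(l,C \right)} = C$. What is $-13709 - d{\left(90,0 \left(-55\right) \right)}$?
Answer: $-13709$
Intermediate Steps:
$-13709 - d{\left(90,0 \left(-55\right) \right)} = -13709 - 0 \left(-55\right) = -13709 - 0 = -13709 + 0 = -13709$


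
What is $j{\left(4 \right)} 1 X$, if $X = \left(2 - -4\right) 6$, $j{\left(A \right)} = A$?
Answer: $144$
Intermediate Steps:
$X = 36$ ($X = \left(2 + 4\right) 6 = 6 \cdot 6 = 36$)
$j{\left(4 \right)} 1 X = 4 \cdot 1 \cdot 36 = 4 \cdot 36 = 144$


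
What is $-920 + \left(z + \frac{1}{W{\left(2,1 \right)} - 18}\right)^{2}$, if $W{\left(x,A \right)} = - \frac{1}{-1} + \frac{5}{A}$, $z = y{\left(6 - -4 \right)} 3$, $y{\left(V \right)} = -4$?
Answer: $- \frac{111455}{144} \approx -773.99$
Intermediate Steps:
$z = -12$ ($z = \left(-4\right) 3 = -12$)
$W{\left(x,A \right)} = 1 + \frac{5}{A}$ ($W{\left(x,A \right)} = \left(-1\right) \left(-1\right) + \frac{5}{A} = 1 + \frac{5}{A}$)
$-920 + \left(z + \frac{1}{W{\left(2,1 \right)} - 18}\right)^{2} = -920 + \left(-12 + \frac{1}{\frac{5 + 1}{1} - 18}\right)^{2} = -920 + \left(-12 + \frac{1}{1 \cdot 6 - 18}\right)^{2} = -920 + \left(-12 + \frac{1}{6 - 18}\right)^{2} = -920 + \left(-12 + \frac{1}{-12}\right)^{2} = -920 + \left(-12 - \frac{1}{12}\right)^{2} = -920 + \left(- \frac{145}{12}\right)^{2} = -920 + \frac{21025}{144} = - \frac{111455}{144}$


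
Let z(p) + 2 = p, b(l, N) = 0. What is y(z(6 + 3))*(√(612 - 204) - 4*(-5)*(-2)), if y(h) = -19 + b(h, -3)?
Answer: 760 - 38*√102 ≈ 376.22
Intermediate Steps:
z(p) = -2 + p
y(h) = -19 (y(h) = -19 + 0 = -19)
y(z(6 + 3))*(√(612 - 204) - 4*(-5)*(-2)) = -19*(√(612 - 204) - 4*(-5)*(-2)) = -19*(√408 + 20*(-2)) = -19*(2*√102 - 40) = -19*(-40 + 2*√102) = 760 - 38*√102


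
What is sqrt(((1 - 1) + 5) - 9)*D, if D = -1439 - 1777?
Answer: -6432*I ≈ -6432.0*I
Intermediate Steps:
D = -3216
sqrt(((1 - 1) + 5) - 9)*D = sqrt(((1 - 1) + 5) - 9)*(-3216) = sqrt((0 + 5) - 9)*(-3216) = sqrt(5 - 9)*(-3216) = sqrt(-4)*(-3216) = (2*I)*(-3216) = -6432*I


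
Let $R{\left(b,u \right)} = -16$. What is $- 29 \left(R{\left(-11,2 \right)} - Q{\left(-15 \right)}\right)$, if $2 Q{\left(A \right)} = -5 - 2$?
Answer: $\frac{725}{2} \approx 362.5$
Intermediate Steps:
$Q{\left(A \right)} = - \frac{7}{2}$ ($Q{\left(A \right)} = \frac{-5 - 2}{2} = \frac{1}{2} \left(-7\right) = - \frac{7}{2}$)
$- 29 \left(R{\left(-11,2 \right)} - Q{\left(-15 \right)}\right) = - 29 \left(-16 - - \frac{7}{2}\right) = - 29 \left(-16 + \frac{7}{2}\right) = \left(-29\right) \left(- \frac{25}{2}\right) = \frac{725}{2}$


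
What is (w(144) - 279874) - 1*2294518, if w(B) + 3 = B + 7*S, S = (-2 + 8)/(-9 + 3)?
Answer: -2574258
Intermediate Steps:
S = -1 (S = 6/(-6) = 6*(-⅙) = -1)
w(B) = -10 + B (w(B) = -3 + (B + 7*(-1)) = -3 + (B - 7) = -3 + (-7 + B) = -10 + B)
(w(144) - 279874) - 1*2294518 = ((-10 + 144) - 279874) - 1*2294518 = (134 - 279874) - 2294518 = -279740 - 2294518 = -2574258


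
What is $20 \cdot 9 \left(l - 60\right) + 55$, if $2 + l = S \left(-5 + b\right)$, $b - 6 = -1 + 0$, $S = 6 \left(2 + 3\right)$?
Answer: $-11105$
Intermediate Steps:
$S = 30$ ($S = 6 \cdot 5 = 30$)
$b = 5$ ($b = 6 + \left(-1 + 0\right) = 6 - 1 = 5$)
$l = -2$ ($l = -2 + 30 \left(-5 + 5\right) = -2 + 30 \cdot 0 = -2 + 0 = -2$)
$20 \cdot 9 \left(l - 60\right) + 55 = 20 \cdot 9 \left(-2 - 60\right) + 55 = 180 \left(-2 - 60\right) + 55 = 180 \left(-62\right) + 55 = -11160 + 55 = -11105$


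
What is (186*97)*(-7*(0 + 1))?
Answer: -126294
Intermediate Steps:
(186*97)*(-7*(0 + 1)) = 18042*(-7*1) = 18042*(-7) = -126294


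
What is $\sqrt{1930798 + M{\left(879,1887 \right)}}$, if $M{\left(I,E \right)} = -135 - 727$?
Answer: $4 \sqrt{120621} \approx 1389.2$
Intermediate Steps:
$M{\left(I,E \right)} = -862$
$\sqrt{1930798 + M{\left(879,1887 \right)}} = \sqrt{1930798 - 862} = \sqrt{1929936} = 4 \sqrt{120621}$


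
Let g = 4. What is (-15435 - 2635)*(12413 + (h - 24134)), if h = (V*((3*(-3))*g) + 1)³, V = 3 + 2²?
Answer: 285957244040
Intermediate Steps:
V = 7 (V = 3 + 4 = 7)
h = -15813251 (h = (7*((3*(-3))*4) + 1)³ = (7*(-9*4) + 1)³ = (7*(-36) + 1)³ = (-252 + 1)³ = (-251)³ = -15813251)
(-15435 - 2635)*(12413 + (h - 24134)) = (-15435 - 2635)*(12413 + (-15813251 - 24134)) = -18070*(12413 - 15837385) = -18070*(-15824972) = 285957244040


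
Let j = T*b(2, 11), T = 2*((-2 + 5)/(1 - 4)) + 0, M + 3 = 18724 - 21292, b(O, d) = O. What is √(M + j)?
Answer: 5*I*√103 ≈ 50.744*I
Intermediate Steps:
M = -2571 (M = -3 + (18724 - 21292) = -3 - 2568 = -2571)
T = -2 (T = 2*(3/(-3)) + 0 = 2*(3*(-⅓)) + 0 = 2*(-1) + 0 = -2 + 0 = -2)
j = -4 (j = -2*2 = -4)
√(M + j) = √(-2571 - 4) = √(-2575) = 5*I*√103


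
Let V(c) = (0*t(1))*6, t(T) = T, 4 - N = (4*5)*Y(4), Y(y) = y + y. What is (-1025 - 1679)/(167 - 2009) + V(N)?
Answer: 1352/921 ≈ 1.4680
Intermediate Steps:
Y(y) = 2*y
N = -156 (N = 4 - 4*5*2*4 = 4 - 20*8 = 4 - 1*160 = 4 - 160 = -156)
V(c) = 0 (V(c) = (0*1)*6 = 0*6 = 0)
(-1025 - 1679)/(167 - 2009) + V(N) = (-1025 - 1679)/(167 - 2009) + 0 = -2704/(-1842) + 0 = -2704*(-1/1842) + 0 = 1352/921 + 0 = 1352/921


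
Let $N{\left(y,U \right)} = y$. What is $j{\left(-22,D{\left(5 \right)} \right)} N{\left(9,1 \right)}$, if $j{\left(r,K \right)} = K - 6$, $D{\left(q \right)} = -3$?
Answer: $-81$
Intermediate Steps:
$j{\left(r,K \right)} = -6 + K$ ($j{\left(r,K \right)} = K - 6 = -6 + K$)
$j{\left(-22,D{\left(5 \right)} \right)} N{\left(9,1 \right)} = \left(-6 - 3\right) 9 = \left(-9\right) 9 = -81$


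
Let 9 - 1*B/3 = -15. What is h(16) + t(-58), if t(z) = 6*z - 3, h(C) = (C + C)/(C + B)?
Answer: -3857/11 ≈ -350.64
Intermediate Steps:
B = 72 (B = 27 - 3*(-15) = 27 + 45 = 72)
h(C) = 2*C/(72 + C) (h(C) = (C + C)/(C + 72) = (2*C)/(72 + C) = 2*C/(72 + C))
t(z) = -3 + 6*z
h(16) + t(-58) = 2*16/(72 + 16) + (-3 + 6*(-58)) = 2*16/88 + (-3 - 348) = 2*16*(1/88) - 351 = 4/11 - 351 = -3857/11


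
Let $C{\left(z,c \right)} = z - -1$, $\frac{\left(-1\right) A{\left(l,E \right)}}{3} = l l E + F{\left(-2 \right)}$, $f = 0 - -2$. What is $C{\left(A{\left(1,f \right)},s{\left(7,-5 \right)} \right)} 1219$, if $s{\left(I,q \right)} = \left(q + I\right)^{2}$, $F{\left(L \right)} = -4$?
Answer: $8533$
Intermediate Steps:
$f = 2$ ($f = 0 + 2 = 2$)
$s{\left(I,q \right)} = \left(I + q\right)^{2}$
$A{\left(l,E \right)} = 12 - 3 E l^{2}$ ($A{\left(l,E \right)} = - 3 \left(l l E - 4\right) = - 3 \left(l^{2} E - 4\right) = - 3 \left(E l^{2} - 4\right) = - 3 \left(-4 + E l^{2}\right) = 12 - 3 E l^{2}$)
$C{\left(z,c \right)} = 1 + z$ ($C{\left(z,c \right)} = z + 1 = 1 + z$)
$C{\left(A{\left(1,f \right)},s{\left(7,-5 \right)} \right)} 1219 = \left(1 + \left(12 - 6 \cdot 1^{2}\right)\right) 1219 = \left(1 + \left(12 - 6 \cdot 1\right)\right) 1219 = \left(1 + \left(12 - 6\right)\right) 1219 = \left(1 + 6\right) 1219 = 7 \cdot 1219 = 8533$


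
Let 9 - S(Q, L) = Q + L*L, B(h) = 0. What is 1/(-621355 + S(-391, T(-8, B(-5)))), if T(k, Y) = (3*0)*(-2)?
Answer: -1/620955 ≈ -1.6104e-6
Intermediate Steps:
T(k, Y) = 0 (T(k, Y) = 0*(-2) = 0)
S(Q, L) = 9 - Q - L**2 (S(Q, L) = 9 - (Q + L*L) = 9 - (Q + L**2) = 9 + (-Q - L**2) = 9 - Q - L**2)
1/(-621355 + S(-391, T(-8, B(-5)))) = 1/(-621355 + (9 - 1*(-391) - 1*0**2)) = 1/(-621355 + (9 + 391 - 1*0)) = 1/(-621355 + (9 + 391 + 0)) = 1/(-621355 + 400) = 1/(-620955) = -1/620955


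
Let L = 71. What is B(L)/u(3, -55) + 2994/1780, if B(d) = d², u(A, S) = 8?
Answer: 2249233/3560 ≈ 631.81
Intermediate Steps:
B(L)/u(3, -55) + 2994/1780 = 71²/8 + 2994/1780 = 5041*(⅛) + 2994*(1/1780) = 5041/8 + 1497/890 = 2249233/3560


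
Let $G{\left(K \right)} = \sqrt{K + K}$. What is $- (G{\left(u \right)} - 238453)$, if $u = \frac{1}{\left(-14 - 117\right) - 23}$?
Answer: $238453 - \frac{i \sqrt{77}}{77} \approx 2.3845 \cdot 10^{5} - 0.11396 i$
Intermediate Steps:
$u = - \frac{1}{154}$ ($u = \frac{1}{\left(-14 - 117\right) - 23} = \frac{1}{-131 - 23} = \frac{1}{-154} = - \frac{1}{154} \approx -0.0064935$)
$G{\left(K \right)} = \sqrt{2} \sqrt{K}$ ($G{\left(K \right)} = \sqrt{2 K} = \sqrt{2} \sqrt{K}$)
$- (G{\left(u \right)} - 238453) = - (\sqrt{2} \sqrt{- \frac{1}{154}} - 238453) = - (\sqrt{2} \frac{i \sqrt{154}}{154} - 238453) = - (\frac{i \sqrt{77}}{77} - 238453) = - (-238453 + \frac{i \sqrt{77}}{77}) = 238453 - \frac{i \sqrt{77}}{77}$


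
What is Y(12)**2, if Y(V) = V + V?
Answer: 576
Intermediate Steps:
Y(V) = 2*V
Y(12)**2 = (2*12)**2 = 24**2 = 576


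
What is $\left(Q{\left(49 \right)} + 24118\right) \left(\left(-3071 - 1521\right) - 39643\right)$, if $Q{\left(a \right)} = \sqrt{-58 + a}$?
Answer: $-1066859730 - 132705 i \approx -1.0669 \cdot 10^{9} - 1.3271 \cdot 10^{5} i$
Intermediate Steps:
$\left(Q{\left(49 \right)} + 24118\right) \left(\left(-3071 - 1521\right) - 39643\right) = \left(\sqrt{-58 + 49} + 24118\right) \left(\left(-3071 - 1521\right) - 39643\right) = \left(\sqrt{-9} + 24118\right) \left(-4592 - 39643\right) = \left(3 i + 24118\right) \left(-44235\right) = \left(24118 + 3 i\right) \left(-44235\right) = -1066859730 - 132705 i$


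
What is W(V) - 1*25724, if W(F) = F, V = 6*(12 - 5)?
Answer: -25682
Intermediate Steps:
V = 42 (V = 6*7 = 42)
W(V) - 1*25724 = 42 - 1*25724 = 42 - 25724 = -25682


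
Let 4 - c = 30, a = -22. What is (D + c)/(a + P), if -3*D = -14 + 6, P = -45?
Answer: 70/201 ≈ 0.34826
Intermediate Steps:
c = -26 (c = 4 - 1*30 = 4 - 30 = -26)
D = 8/3 (D = -(-14 + 6)/3 = -⅓*(-8) = 8/3 ≈ 2.6667)
(D + c)/(a + P) = (8/3 - 26)/(-22 - 45) = -70/3/(-67) = -1/67*(-70/3) = 70/201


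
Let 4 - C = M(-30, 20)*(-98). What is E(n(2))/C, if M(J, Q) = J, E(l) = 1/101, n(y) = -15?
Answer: -1/296536 ≈ -3.3723e-6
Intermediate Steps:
E(l) = 1/101
C = -2936 (C = 4 - (-30)*(-98) = 4 - 1*2940 = 4 - 2940 = -2936)
E(n(2))/C = (1/101)/(-2936) = (1/101)*(-1/2936) = -1/296536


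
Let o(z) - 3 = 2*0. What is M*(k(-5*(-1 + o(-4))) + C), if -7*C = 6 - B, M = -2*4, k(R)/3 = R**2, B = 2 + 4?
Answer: -2400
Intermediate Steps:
o(z) = 3 (o(z) = 3 + 2*0 = 3 + 0 = 3)
B = 6
k(R) = 3*R**2
M = -8
C = 0 (C = -(6 - 1*6)/7 = -(6 - 6)/7 = -1/7*0 = 0)
M*(k(-5*(-1 + o(-4))) + C) = -8*(3*(-5*(-1 + 3))**2 + 0) = -8*(3*(-5*2)**2 + 0) = -8*(3*(-10)**2 + 0) = -8*(3*100 + 0) = -8*(300 + 0) = -8*300 = -2400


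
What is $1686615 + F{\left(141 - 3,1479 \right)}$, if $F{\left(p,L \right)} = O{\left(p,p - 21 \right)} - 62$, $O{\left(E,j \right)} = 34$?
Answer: $1686587$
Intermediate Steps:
$F{\left(p,L \right)} = -28$ ($F{\left(p,L \right)} = 34 - 62 = -28$)
$1686615 + F{\left(141 - 3,1479 \right)} = 1686615 - 28 = 1686587$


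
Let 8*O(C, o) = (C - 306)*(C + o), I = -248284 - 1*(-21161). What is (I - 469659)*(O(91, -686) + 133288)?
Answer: -416058635539/4 ≈ -1.0401e+11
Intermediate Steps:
I = -227123 (I = -248284 + 21161 = -227123)
O(C, o) = (-306 + C)*(C + o)/8 (O(C, o) = ((C - 306)*(C + o))/8 = ((-306 + C)*(C + o))/8 = (-306 + C)*(C + o)/8)
(I - 469659)*(O(91, -686) + 133288) = (-227123 - 469659)*((-153/4*91 - 153/4*(-686) + (⅛)*91² + (⅛)*91*(-686)) + 133288) = -696782*((-13923/4 + 52479/2 + (⅛)*8281 - 31213/4) + 133288) = -696782*((-13923/4 + 52479/2 + 8281/8 - 31213/4) + 133288) = -696782*(127925/8 + 133288) = -696782*1194229/8 = -416058635539/4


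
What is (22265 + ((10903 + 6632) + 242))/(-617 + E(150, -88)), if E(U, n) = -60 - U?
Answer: -40042/827 ≈ -48.418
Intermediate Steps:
(22265 + ((10903 + 6632) + 242))/(-617 + E(150, -88)) = (22265 + ((10903 + 6632) + 242))/(-617 + (-60 - 1*150)) = (22265 + (17535 + 242))/(-617 + (-60 - 150)) = (22265 + 17777)/(-617 - 210) = 40042/(-827) = 40042*(-1/827) = -40042/827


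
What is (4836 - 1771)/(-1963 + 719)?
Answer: -3065/1244 ≈ -2.4638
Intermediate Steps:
(4836 - 1771)/(-1963 + 719) = 3065/(-1244) = 3065*(-1/1244) = -3065/1244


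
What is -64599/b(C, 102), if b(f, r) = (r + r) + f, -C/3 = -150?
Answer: -21533/218 ≈ -98.775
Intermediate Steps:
C = 450 (C = -3*(-150) = 450)
b(f, r) = f + 2*r (b(f, r) = 2*r + f = f + 2*r)
-64599/b(C, 102) = -64599/(450 + 2*102) = -64599/(450 + 204) = -64599/654 = -64599*1/654 = -21533/218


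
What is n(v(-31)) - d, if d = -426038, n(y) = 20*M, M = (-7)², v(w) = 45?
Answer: 427018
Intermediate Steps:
M = 49
n(y) = 980 (n(y) = 20*49 = 980)
n(v(-31)) - d = 980 - 1*(-426038) = 980 + 426038 = 427018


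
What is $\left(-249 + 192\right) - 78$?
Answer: $-135$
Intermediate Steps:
$\left(-249 + 192\right) - 78 = -57 - 78 = -135$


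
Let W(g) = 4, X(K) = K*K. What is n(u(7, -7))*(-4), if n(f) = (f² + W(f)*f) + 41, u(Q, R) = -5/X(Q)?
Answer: -389944/2401 ≈ -162.41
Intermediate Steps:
X(K) = K²
u(Q, R) = -5/Q²
n(f) = 41 + f² + 4*f (n(f) = (f² + 4*f) + 41 = 41 + f² + 4*f)
n(u(7, -7))*(-4) = (41 + (-5/7²)² + 4*(-5/7²))*(-4) = (41 + (-5*1/49)² + 4*(-5*1/49))*(-4) = (41 + (-5/49)² + 4*(-5/49))*(-4) = (41 + 25/2401 - 20/49)*(-4) = (97486/2401)*(-4) = -389944/2401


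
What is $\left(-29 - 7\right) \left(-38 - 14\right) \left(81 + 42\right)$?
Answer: $230256$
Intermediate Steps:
$\left(-29 - 7\right) \left(-38 - 14\right) \left(81 + 42\right) = \left(-36\right) \left(-52\right) 123 = 1872 \cdot 123 = 230256$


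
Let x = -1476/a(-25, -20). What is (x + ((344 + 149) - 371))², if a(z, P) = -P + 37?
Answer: 3334276/361 ≈ 9236.2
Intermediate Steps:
a(z, P) = 37 - P
x = -492/19 (x = -1476/(37 - 1*(-20)) = -1476/(37 + 20) = -1476/57 = -1476*1/57 = -492/19 ≈ -25.895)
(x + ((344 + 149) - 371))² = (-492/19 + ((344 + 149) - 371))² = (-492/19 + (493 - 371))² = (-492/19 + 122)² = (1826/19)² = 3334276/361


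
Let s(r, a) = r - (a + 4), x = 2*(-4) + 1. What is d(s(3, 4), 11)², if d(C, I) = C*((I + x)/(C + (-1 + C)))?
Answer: 400/121 ≈ 3.3058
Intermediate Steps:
x = -7 (x = -8 + 1 = -7)
s(r, a) = -4 + r - a (s(r, a) = r - (4 + a) = r + (-4 - a) = -4 + r - a)
d(C, I) = C*(-7 + I)/(-1 + 2*C) (d(C, I) = C*((I - 7)/(C + (-1 + C))) = C*((-7 + I)/(-1 + 2*C)) = C*(-7 + I)/(-1 + 2*C))
d(s(3, 4), 11)² = ((-4 + 3 - 1*4)*(-7 + 11)/(-1 + 2*(-4 + 3 - 1*4)))² = ((-4 + 3 - 4)*4/(-1 + 2*(-4 + 3 - 4)))² = (-5*4/(-1 + 2*(-5)))² = (-5*4/(-1 - 10))² = (-5*4/(-11))² = (-5*(-1/11)*4)² = (20/11)² = 400/121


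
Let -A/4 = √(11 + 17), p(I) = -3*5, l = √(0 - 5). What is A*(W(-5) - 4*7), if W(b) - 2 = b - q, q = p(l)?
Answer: 128*√7 ≈ 338.66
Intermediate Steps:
l = I*√5 (l = √(-5) = I*√5 ≈ 2.2361*I)
p(I) = -15
q = -15
W(b) = 17 + b (W(b) = 2 + (b - 1*(-15)) = 2 + (b + 15) = 2 + (15 + b) = 17 + b)
A = -8*√7 (A = -4*√(11 + 17) = -8*√7 ≈ -21.166)
A*(W(-5) - 4*7) = (-8*√7)*((17 - 5) - 4*7) = (-8*√7)*(12 - 28) = -8*√7*(-16) = 128*√7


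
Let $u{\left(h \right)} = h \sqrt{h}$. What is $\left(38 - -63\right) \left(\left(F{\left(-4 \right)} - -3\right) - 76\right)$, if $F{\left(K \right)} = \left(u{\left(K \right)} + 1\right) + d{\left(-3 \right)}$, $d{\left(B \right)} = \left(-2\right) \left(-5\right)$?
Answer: $-6262 - 808 i \approx -6262.0 - 808.0 i$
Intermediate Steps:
$d{\left(B \right)} = 10$
$u{\left(h \right)} = h^{\frac{3}{2}}$
$F{\left(K \right)} = 11 + K^{\frac{3}{2}}$ ($F{\left(K \right)} = \left(K^{\frac{3}{2}} + 1\right) + 10 = \left(1 + K^{\frac{3}{2}}\right) + 10 = 11 + K^{\frac{3}{2}}$)
$\left(38 - -63\right) \left(\left(F{\left(-4 \right)} - -3\right) - 76\right) = \left(38 - -63\right) \left(\left(\left(11 + \left(-4\right)^{\frac{3}{2}}\right) - -3\right) - 76\right) = \left(38 + 63\right) \left(\left(\left(11 - 8 i\right) + 3\right) - 76\right) = 101 \left(\left(14 - 8 i\right) - 76\right) = 101 \left(-62 - 8 i\right) = -6262 - 808 i$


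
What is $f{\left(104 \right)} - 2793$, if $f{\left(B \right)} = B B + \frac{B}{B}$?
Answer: $8024$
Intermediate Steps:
$f{\left(B \right)} = 1 + B^{2}$ ($f{\left(B \right)} = B^{2} + 1 = 1 + B^{2}$)
$f{\left(104 \right)} - 2793 = \left(1 + 104^{2}\right) - 2793 = \left(1 + 10816\right) - 2793 = 10817 - 2793 = 8024$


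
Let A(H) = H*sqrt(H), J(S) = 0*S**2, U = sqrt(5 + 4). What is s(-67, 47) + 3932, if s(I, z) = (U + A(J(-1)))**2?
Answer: 3941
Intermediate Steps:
U = 3 (U = sqrt(9) = 3)
J(S) = 0
A(H) = H**(3/2)
s(I, z) = 9 (s(I, z) = (3 + 0**(3/2))**2 = (3 + 0)**2 = 3**2 = 9)
s(-67, 47) + 3932 = 9 + 3932 = 3941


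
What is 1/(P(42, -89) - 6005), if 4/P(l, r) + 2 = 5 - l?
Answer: -39/234199 ≈ -0.00016653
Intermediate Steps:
P(l, r) = 4/(3 - l) (P(l, r) = 4/(-2 + (5 - l)) = 4/(3 - l))
1/(P(42, -89) - 6005) = 1/(-4/(-3 + 42) - 6005) = 1/(-4/39 - 6005) = 1/(-234199/39) = -39/234199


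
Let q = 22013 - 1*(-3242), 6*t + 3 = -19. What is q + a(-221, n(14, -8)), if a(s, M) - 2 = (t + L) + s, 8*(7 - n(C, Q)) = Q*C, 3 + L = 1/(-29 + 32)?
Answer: 75089/3 ≈ 25030.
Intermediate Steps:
t = -11/3 (t = -½ + (⅙)*(-19) = -½ - 19/6 = -11/3 ≈ -3.6667)
L = -8/3 (L = -3 + 1/(-29 + 32) = -3 + 1/3 = -3 + ⅓ = -8/3 ≈ -2.6667)
n(C, Q) = 7 - C*Q/8 (n(C, Q) = 7 - Q*C/8 = 7 - C*Q/8)
q = 25255 (q = 22013 + 3242 = 25255)
a(s, M) = -13/3 + s (a(s, M) = 2 + ((-11/3 - 8/3) + s) = 2 + (-19/3 + s) = -13/3 + s)
q + a(-221, n(14, -8)) = 25255 + (-13/3 - 221) = 25255 - 676/3 = 75089/3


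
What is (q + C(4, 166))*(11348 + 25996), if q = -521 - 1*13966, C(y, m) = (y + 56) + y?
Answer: -538612512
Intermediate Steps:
C(y, m) = 56 + 2*y (C(y, m) = (56 + y) + y = 56 + 2*y)
q = -14487 (q = -521 - 13966 = -14487)
(q + C(4, 166))*(11348 + 25996) = (-14487 + (56 + 2*4))*(11348 + 25996) = (-14487 + (56 + 8))*37344 = (-14487 + 64)*37344 = -14423*37344 = -538612512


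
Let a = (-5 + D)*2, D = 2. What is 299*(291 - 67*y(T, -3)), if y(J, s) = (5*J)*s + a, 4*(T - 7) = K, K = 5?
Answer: 10745163/4 ≈ 2.6863e+6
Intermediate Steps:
a = -6 (a = (-5 + 2)*2 = -3*2 = -6)
T = 33/4 (T = 7 + (¼)*5 = 7 + 5/4 = 33/4 ≈ 8.2500)
y(J, s) = -6 + 5*J*s (y(J, s) = (5*J)*s - 6 = 5*J*s - 6 = -6 + 5*J*s)
299*(291 - 67*y(T, -3)) = 299*(291 - 67*(-6 + 5*(33/4)*(-3))) = 299*(291 - 67*(-6 - 495/4)) = 299*(291 - 67*(-519/4)) = 299*(291 + 34773/4) = 299*(35937/4) = 10745163/4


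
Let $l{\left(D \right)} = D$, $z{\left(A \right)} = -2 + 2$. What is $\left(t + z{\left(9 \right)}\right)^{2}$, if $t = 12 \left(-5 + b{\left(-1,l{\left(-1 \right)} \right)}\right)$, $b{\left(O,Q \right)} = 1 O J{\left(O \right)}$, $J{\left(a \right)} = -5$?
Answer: $0$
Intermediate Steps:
$z{\left(A \right)} = 0$
$b{\left(O,Q \right)} = - 5 O$ ($b{\left(O,Q \right)} = 1 O \left(-5\right) = O \left(-5\right) = - 5 O$)
$t = 0$ ($t = 12 \left(-5 - -5\right) = 12 \left(-5 + 5\right) = 12 \cdot 0 = 0$)
$\left(t + z{\left(9 \right)}\right)^{2} = \left(0 + 0\right)^{2} = 0^{2} = 0$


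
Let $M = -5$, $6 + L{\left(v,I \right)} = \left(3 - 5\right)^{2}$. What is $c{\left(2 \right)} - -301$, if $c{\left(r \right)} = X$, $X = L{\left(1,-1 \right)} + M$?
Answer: $294$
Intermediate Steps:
$L{\left(v,I \right)} = -2$ ($L{\left(v,I \right)} = -6 + \left(3 - 5\right)^{2} = -6 + \left(-2\right)^{2} = -6 + 4 = -2$)
$X = -7$ ($X = -2 - 5 = -7$)
$c{\left(r \right)} = -7$
$c{\left(2 \right)} - -301 = -7 - -301 = -7 + 301 = 294$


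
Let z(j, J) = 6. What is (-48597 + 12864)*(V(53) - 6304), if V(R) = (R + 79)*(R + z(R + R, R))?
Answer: -53027772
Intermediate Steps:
V(R) = (6 + R)*(79 + R) (V(R) = (R + 79)*(R + 6) = (79 + R)*(6 + R) = (6 + R)*(79 + R))
(-48597 + 12864)*(V(53) - 6304) = (-48597 + 12864)*((474 + 53² + 85*53) - 6304) = -35733*((474 + 2809 + 4505) - 6304) = -35733*(7788 - 6304) = -35733*1484 = -53027772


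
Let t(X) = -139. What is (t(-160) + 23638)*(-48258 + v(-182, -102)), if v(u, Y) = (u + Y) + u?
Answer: -1144965276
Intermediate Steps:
v(u, Y) = Y + 2*u (v(u, Y) = (Y + u) + u = Y + 2*u)
(t(-160) + 23638)*(-48258 + v(-182, -102)) = (-139 + 23638)*(-48258 + (-102 + 2*(-182))) = 23499*(-48258 + (-102 - 364)) = 23499*(-48258 - 466) = 23499*(-48724) = -1144965276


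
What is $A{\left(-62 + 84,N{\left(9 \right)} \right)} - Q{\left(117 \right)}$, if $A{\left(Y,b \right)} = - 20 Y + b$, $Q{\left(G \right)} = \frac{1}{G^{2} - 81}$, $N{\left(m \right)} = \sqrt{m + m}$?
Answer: $- \frac{5987521}{13608} + 3 \sqrt{2} \approx -435.76$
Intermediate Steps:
$N{\left(m \right)} = \sqrt{2} \sqrt{m}$ ($N{\left(m \right)} = \sqrt{2 m} = \sqrt{2} \sqrt{m}$)
$Q{\left(G \right)} = \frac{1}{-81 + G^{2}}$
$A{\left(Y,b \right)} = b - 20 Y$
$A{\left(-62 + 84,N{\left(9 \right)} \right)} - Q{\left(117 \right)} = \left(\sqrt{2} \sqrt{9} - 20 \left(-62 + 84\right)\right) - \frac{1}{-81 + 117^{2}} = \left(\sqrt{2} \cdot 3 - 440\right) - \frac{1}{-81 + 13689} = \left(3 \sqrt{2} - 440\right) - \frac{1}{13608} = \left(-440 + 3 \sqrt{2}\right) - \frac{1}{13608} = - \frac{5987521}{13608} + 3 \sqrt{2}$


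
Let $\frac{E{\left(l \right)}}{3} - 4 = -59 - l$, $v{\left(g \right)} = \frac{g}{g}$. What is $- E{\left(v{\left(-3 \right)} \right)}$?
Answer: $168$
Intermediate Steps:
$v{\left(g \right)} = 1$
$E{\left(l \right)} = -165 - 3 l$ ($E{\left(l \right)} = 12 + 3 \left(-59 - l\right) = 12 - \left(177 + 3 l\right) = -165 - 3 l$)
$- E{\left(v{\left(-3 \right)} \right)} = - (-165 - 3) = \left(-1\right) \left(-168\right) = 168$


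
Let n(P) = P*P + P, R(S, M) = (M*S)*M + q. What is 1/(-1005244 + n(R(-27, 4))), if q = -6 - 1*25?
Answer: -1/791338 ≈ -1.2637e-6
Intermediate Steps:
q = -31 (q = -6 - 25 = -31)
R(S, M) = -31 + S*M² (R(S, M) = (M*S)*M - 31 = S*M² - 31 = -31 + S*M²)
n(P) = P + P² (n(P) = P² + P = P + P²)
1/(-1005244 + n(R(-27, 4))) = 1/(-1005244 + (-31 - 27*4²)*(1 + (-31 - 27*4²))) = 1/(-1005244 + (-31 - 27*16)*(1 + (-31 - 27*16))) = 1/(-1005244 + (-31 - 432)*(1 + (-31 - 432))) = 1/(-1005244 - 463*(1 - 463)) = 1/(-1005244 - 463*(-462)) = 1/(-1005244 + 213906) = 1/(-791338) = -1/791338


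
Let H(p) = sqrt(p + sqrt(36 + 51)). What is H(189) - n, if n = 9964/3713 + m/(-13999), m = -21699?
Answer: -4682009/1105921 + sqrt(189 + sqrt(87)) ≈ 9.8493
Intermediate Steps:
n = 4682009/1105921 (n = 9964/3713 - 21699/(-13999) = 9964*(1/3713) - 21699*(-1/13999) = 212/79 + 21699/13999 = 4682009/1105921 ≈ 4.2336)
H(p) = sqrt(p + sqrt(87))
H(189) - n = sqrt(189 + sqrt(87)) - 1*4682009/1105921 = sqrt(189 + sqrt(87)) - 4682009/1105921 = -4682009/1105921 + sqrt(189 + sqrt(87))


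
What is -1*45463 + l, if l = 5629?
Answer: -39834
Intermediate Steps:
-1*45463 + l = -1*45463 + 5629 = -45463 + 5629 = -39834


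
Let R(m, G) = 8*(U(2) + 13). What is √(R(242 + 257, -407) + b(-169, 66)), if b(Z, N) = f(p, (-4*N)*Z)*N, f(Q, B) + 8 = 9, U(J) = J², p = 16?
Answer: √202 ≈ 14.213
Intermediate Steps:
f(Q, B) = 1 (f(Q, B) = -8 + 9 = 1)
b(Z, N) = N (b(Z, N) = 1*N = N)
R(m, G) = 136 (R(m, G) = 8*(2² + 13) = 8*(4 + 13) = 8*17 = 136)
√(R(242 + 257, -407) + b(-169, 66)) = √(136 + 66) = √202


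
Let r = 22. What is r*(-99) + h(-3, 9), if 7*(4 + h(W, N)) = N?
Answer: -15265/7 ≈ -2180.7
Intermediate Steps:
h(W, N) = -4 + N/7
r*(-99) + h(-3, 9) = 22*(-99) + (-4 + (⅐)*9) = -2178 + (-4 + 9/7) = -2178 - 19/7 = -15265/7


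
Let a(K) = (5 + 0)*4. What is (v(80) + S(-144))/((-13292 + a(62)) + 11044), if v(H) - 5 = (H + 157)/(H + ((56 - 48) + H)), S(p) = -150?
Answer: 8041/124768 ≈ 0.064448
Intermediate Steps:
a(K) = 20 (a(K) = 5*4 = 20)
v(H) = 5 + (157 + H)/(8 + 2*H) (v(H) = 5 + (H + 157)/(H + ((56 - 48) + H)) = 5 + (157 + H)/(H + (8 + H)) = 5 + (157 + H)/(8 + 2*H))
(v(80) + S(-144))/((-13292 + a(62)) + 11044) = ((197 + 11*80)/(2*(4 + 80)) - 150)/((-13292 + 20) + 11044) = ((½)*(197 + 880)/84 - 150)/(-13272 + 11044) = ((½)*(1/84)*1077 - 150)/(-2228) = (359/56 - 150)*(-1/2228) = -8041/56*(-1/2228) = 8041/124768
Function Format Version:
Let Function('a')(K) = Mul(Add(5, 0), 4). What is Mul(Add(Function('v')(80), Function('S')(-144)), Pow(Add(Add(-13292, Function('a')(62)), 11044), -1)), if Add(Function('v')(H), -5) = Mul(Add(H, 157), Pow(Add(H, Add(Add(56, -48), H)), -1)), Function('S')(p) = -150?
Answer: Rational(8041, 124768) ≈ 0.064448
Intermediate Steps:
Function('a')(K) = 20 (Function('a')(K) = Mul(5, 4) = 20)
Function('v')(H) = Add(5, Mul(Pow(Add(8, Mul(2, H)), -1), Add(157, H))) (Function('v')(H) = Add(5, Mul(Add(H, 157), Pow(Add(H, Add(Add(56, -48), H)), -1))) = Add(5, Mul(Add(157, H), Pow(Add(H, Add(8, H)), -1))) = Add(5, Mul(Add(157, H), Pow(Add(8, Mul(2, H)), -1))) = Add(5, Mul(Pow(Add(8, Mul(2, H)), -1), Add(157, H))))
Mul(Add(Function('v')(80), Function('S')(-144)), Pow(Add(Add(-13292, Function('a')(62)), 11044), -1)) = Mul(Add(Mul(Rational(1, 2), Pow(Add(4, 80), -1), Add(197, Mul(11, 80))), -150), Pow(Add(Add(-13292, 20), 11044), -1)) = Mul(Add(Mul(Rational(1, 2), Pow(84, -1), Add(197, 880)), -150), Pow(Add(-13272, 11044), -1)) = Mul(Add(Mul(Rational(1, 2), Rational(1, 84), 1077), -150), Pow(-2228, -1)) = Mul(Add(Rational(359, 56), -150), Rational(-1, 2228)) = Mul(Rational(-8041, 56), Rational(-1, 2228)) = Rational(8041, 124768)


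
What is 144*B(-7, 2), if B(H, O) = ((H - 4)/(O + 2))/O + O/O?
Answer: -54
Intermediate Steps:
B(H, O) = 1 + (-4 + H)/(O*(2 + O)) (B(H, O) = ((-4 + H)/(2 + O))/O + 1 = (-4 + H)/(O*(2 + O)) + 1 = 1 + (-4 + H)/(O*(2 + O)))
144*B(-7, 2) = 144*((-4 - 7 + 2² + 2*2)/(2*(2 + 2))) = 144*((½)*(-4 - 7 + 4 + 4)/4) = 144*((½)*(¼)*(-3)) = 144*(-3/8) = -54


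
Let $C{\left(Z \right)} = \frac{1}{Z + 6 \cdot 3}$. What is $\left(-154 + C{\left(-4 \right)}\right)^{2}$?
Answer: $\frac{4644025}{196} \approx 23694.0$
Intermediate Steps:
$C{\left(Z \right)} = \frac{1}{18 + Z}$ ($C{\left(Z \right)} = \frac{1}{Z + 18} = \frac{1}{18 + Z}$)
$\left(-154 + C{\left(-4 \right)}\right)^{2} = \left(-154 + \frac{1}{18 - 4}\right)^{2} = \left(-154 + \frac{1}{14}\right)^{2} = \left(- \frac{2155}{14}\right)^{2} = \frac{4644025}{196}$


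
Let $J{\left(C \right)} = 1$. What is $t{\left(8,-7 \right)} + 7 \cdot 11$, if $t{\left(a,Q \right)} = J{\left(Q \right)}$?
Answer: $78$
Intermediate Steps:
$t{\left(a,Q \right)} = 1$
$t{\left(8,-7 \right)} + 7 \cdot 11 = 1 + 7 \cdot 11 = 1 + 77 = 78$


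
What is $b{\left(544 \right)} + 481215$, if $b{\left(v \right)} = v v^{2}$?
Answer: $161470399$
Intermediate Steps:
$b{\left(v \right)} = v^{3}$
$b{\left(544 \right)} + 481215 = 544^{3} + 481215 = 160989184 + 481215 = 161470399$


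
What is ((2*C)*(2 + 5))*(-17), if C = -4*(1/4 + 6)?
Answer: 5950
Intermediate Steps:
C = -25 (C = -4*(1*(¼) + 6) = -4*(¼ + 6) = -4*25/4 = -25)
((2*C)*(2 + 5))*(-17) = ((2*(-25))*(2 + 5))*(-17) = -50*7*(-17) = -350*(-17) = 5950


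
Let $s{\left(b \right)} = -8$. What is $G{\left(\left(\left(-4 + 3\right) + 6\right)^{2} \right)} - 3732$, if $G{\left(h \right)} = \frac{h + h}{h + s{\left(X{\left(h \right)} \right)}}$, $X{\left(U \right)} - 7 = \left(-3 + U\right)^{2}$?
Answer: $- \frac{63394}{17} \approx -3729.1$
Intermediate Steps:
$X{\left(U \right)} = 7 + \left(-3 + U\right)^{2}$
$G{\left(h \right)} = \frac{2 h}{-8 + h}$ ($G{\left(h \right)} = \frac{h + h}{h - 8} = \frac{2 h}{-8 + h}$)
$G{\left(\left(\left(-4 + 3\right) + 6\right)^{2} \right)} - 3732 = \frac{2 \left(\left(-4 + 3\right) + 6\right)^{2}}{-8 + \left(\left(-4 + 3\right) + 6\right)^{2}} - 3732 = \frac{2 \left(-1 + 6\right)^{2}}{-8 + \left(-1 + 6\right)^{2}} - 3732 = \frac{2 \cdot 5^{2}}{-8 + 5^{2}} - 3732 = 2 \cdot 25 \frac{1}{-8 + 25} - 3732 = 2 \cdot 25 \cdot \frac{1}{17} - 3732 = \frac{50}{17} - 3732 = - \frac{63394}{17}$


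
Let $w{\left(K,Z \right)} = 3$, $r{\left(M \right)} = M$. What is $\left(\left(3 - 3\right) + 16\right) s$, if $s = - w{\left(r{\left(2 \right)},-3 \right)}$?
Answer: $-48$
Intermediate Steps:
$s = -3$ ($s = \left(-1\right) 3 = -3$)
$\left(\left(3 - 3\right) + 16\right) s = \left(\left(3 - 3\right) + 16\right) \left(-3\right) = \left(0 + 16\right) \left(-3\right) = 16 \left(-3\right) = -48$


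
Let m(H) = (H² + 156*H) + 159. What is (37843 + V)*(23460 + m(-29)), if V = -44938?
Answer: -141445920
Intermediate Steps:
m(H) = 159 + H² + 156*H
(37843 + V)*(23460 + m(-29)) = (37843 - 44938)*(23460 + (159 + (-29)² + 156*(-29))) = -7095*(23460 + (159 + 841 - 4524)) = -7095*(23460 - 3524) = -7095*19936 = -141445920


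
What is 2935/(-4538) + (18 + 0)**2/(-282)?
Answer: -382997/213286 ≈ -1.7957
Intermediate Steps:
2935/(-4538) + (18 + 0)**2/(-282) = 2935*(-1/4538) + 18**2*(-1/282) = -2935/4538 + 324*(-1/282) = -2935/4538 - 54/47 = -382997/213286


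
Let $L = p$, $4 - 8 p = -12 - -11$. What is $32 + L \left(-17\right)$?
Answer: $\frac{171}{8} \approx 21.375$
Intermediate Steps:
$p = \frac{5}{8}$ ($p = \frac{1}{2} - \frac{-12 - -11}{8} = \frac{1}{2} - \frac{-12 + 11}{8} = \frac{1}{2} - - \frac{1}{8} = \frac{1}{2} + \frac{1}{8} = \frac{5}{8} \approx 0.625$)
$L = \frac{5}{8} \approx 0.625$
$32 + L \left(-17\right) = 32 + \frac{5}{8} \left(-17\right) = 32 - \frac{85}{8} = \frac{171}{8}$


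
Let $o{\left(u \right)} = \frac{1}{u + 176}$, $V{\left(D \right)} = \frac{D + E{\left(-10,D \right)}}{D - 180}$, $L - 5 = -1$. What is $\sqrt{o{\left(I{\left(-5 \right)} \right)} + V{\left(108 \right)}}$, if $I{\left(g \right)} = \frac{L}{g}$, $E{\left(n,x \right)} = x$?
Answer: $\frac{i \sqrt{574437}}{438} \approx 1.7304 i$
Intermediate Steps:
$L = 4$ ($L = 5 - 1 = 4$)
$I{\left(g \right)} = \frac{4}{g}$
$V{\left(D \right)} = \frac{2 D}{-180 + D}$ ($V{\left(D \right)} = \frac{D + D}{D - 180} = \frac{2 D}{-180 + D}$)
$o{\left(u \right)} = \frac{1}{176 + u}$
$\sqrt{o{\left(I{\left(-5 \right)} \right)} + V{\left(108 \right)}} = \sqrt{\frac{1}{176 + \frac{4}{-5}} + 2 \cdot 108 \frac{1}{-180 + 108}} = \sqrt{\frac{1}{176 + 4 \left(- \frac{1}{5}\right)} + 2 \cdot 108 \frac{1}{-72}} = \sqrt{\frac{1}{176 - \frac{4}{5}} + 2 \cdot 108 \left(- \frac{1}{72}\right)} = \sqrt{\frac{1}{\frac{876}{5}} - 3} = \sqrt{\frac{5}{876} - 3} = \sqrt{- \frac{2623}{876}} = \frac{i \sqrt{574437}}{438}$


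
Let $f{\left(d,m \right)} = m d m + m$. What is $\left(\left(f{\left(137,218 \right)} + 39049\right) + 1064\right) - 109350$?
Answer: $6441769$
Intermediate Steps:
$f{\left(d,m \right)} = m + d m^{2}$ ($f{\left(d,m \right)} = d m m + m = d m^{2} + m = m + d m^{2}$)
$\left(\left(f{\left(137,218 \right)} + 39049\right) + 1064\right) - 109350 = \left(\left(218 \left(1 + 137 \cdot 218\right) + 39049\right) + 1064\right) - 109350 = \left(\left(218 \left(1 + 29866\right) + 39049\right) + 1064\right) - 109350 = \left(\left(218 \cdot 29867 + 39049\right) + 1064\right) - 109350 = \left(\left(6511006 + 39049\right) + 1064\right) - 109350 = \left(6550055 + 1064\right) - 109350 = 6551119 - 109350 = 6441769$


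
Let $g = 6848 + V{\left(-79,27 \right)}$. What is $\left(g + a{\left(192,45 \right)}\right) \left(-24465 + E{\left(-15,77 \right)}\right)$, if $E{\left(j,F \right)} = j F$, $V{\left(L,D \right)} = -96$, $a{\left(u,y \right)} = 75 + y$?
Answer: $-176060640$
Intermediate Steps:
$g = 6752$ ($g = 6848 - 96 = 6752$)
$E{\left(j,F \right)} = F j$
$\left(g + a{\left(192,45 \right)}\right) \left(-24465 + E{\left(-15,77 \right)}\right) = \left(6752 + \left(75 + 45\right)\right) \left(-24465 + 77 \left(-15\right)\right) = \left(6752 + 120\right) \left(-24465 - 1155\right) = 6872 \left(-25620\right) = -176060640$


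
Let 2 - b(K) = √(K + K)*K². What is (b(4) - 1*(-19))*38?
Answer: 798 - 1216*√2 ≈ -921.68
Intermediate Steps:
b(K) = 2 - √2*K^(5/2) (b(K) = 2 - √(K + K)*K² = 2 - √(2*K)*K² = 2 - √2*√K*K² = 2 - √2*K^(5/2))
(b(4) - 1*(-19))*38 = ((2 - √2*4^(5/2)) - 1*(-19))*38 = ((2 - 1*√2*32) + 19)*38 = ((2 - 32*√2) + 19)*38 = (21 - 32*√2)*38 = 798 - 1216*√2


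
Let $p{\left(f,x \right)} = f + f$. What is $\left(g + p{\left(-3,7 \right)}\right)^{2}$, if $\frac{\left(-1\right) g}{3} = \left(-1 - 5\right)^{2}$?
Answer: $12996$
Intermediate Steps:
$p{\left(f,x \right)} = 2 f$
$g = -108$ ($g = - 3 \left(-1 - 5\right)^{2} = - 3 \left(-6\right)^{2} = \left(-3\right) 36 = -108$)
$\left(g + p{\left(-3,7 \right)}\right)^{2} = \left(-108 + 2 \left(-3\right)\right)^{2} = \left(-108 - 6\right)^{2} = \left(-114\right)^{2} = 12996$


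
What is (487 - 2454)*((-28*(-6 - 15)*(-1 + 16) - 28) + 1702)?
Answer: -20641698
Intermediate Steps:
(487 - 2454)*((-28*(-6 - 15)*(-1 + 16) - 28) + 1702) = -1967*((-(-588)*15 - 28) + 1702) = -1967*((-28*(-315) - 28) + 1702) = -1967*((8820 - 28) + 1702) = -1967*(8792 + 1702) = -1967*10494 = -20641698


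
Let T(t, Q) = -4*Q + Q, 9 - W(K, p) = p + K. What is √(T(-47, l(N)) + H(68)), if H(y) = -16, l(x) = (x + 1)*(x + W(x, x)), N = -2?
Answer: √17 ≈ 4.1231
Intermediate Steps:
W(K, p) = 9 - K - p (W(K, p) = 9 - (p + K) = 9 - (K + p) = 9 + (-K - p) = 9 - K - p)
l(x) = (1 + x)*(9 - x) (l(x) = (x + 1)*(x + (9 - x - x)) = (1 + x)*(x + (9 - 2*x)) = (1 + x)*(9 - x))
T(t, Q) = -3*Q
√(T(-47, l(N)) + H(68)) = √(-3*(9 - 1*(-2)² + 8*(-2)) - 16) = √(-3*(9 - 1*4 - 16) - 16) = √(-3*(9 - 4 - 16) - 16) = √(-3*(-11) - 16) = √(33 - 16) = √17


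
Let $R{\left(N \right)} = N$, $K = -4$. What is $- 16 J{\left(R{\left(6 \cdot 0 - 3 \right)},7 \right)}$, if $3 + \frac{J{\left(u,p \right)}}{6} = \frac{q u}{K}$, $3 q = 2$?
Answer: $240$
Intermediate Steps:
$q = \frac{2}{3}$ ($q = \frac{1}{3} \cdot 2 = \frac{2}{3} \approx 0.66667$)
$J{\left(u,p \right)} = -18 - u$ ($J{\left(u,p \right)} = -18 + 6 \frac{\frac{2}{3} u}{-4} = -18 + 6 \frac{2 u}{3} \left(- \frac{1}{4}\right) = -18 + 6 \left(- \frac{u}{6}\right) = -18 - u$)
$- 16 J{\left(R{\left(6 \cdot 0 - 3 \right)},7 \right)} = - 16 \left(-18 - \left(6 \cdot 0 - 3\right)\right) = - 16 \left(-18 - \left(0 - 3\right)\right) = - 16 \left(-18 - -3\right) = - 16 \left(-18 + 3\right) = \left(-16\right) \left(-15\right) = 240$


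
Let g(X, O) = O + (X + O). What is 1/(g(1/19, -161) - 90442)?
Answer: -19/1724515 ≈ -1.1018e-5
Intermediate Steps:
g(X, O) = X + 2*O (g(X, O) = O + (O + X) = X + 2*O)
1/(g(1/19, -161) - 90442) = 1/((1/19 + 2*(-161)) - 90442) = 1/((1/19 - 322) - 90442) = 1/(-6117/19 - 90442) = 1/(-1724515/19) = -19/1724515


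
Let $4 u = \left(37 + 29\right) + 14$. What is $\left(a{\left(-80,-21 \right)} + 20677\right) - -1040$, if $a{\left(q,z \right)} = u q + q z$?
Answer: $21797$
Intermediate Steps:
$u = 20$ ($u = \frac{\left(37 + 29\right) + 14}{4} = \frac{66 + 14}{4} = \frac{1}{4} \cdot 80 = 20$)
$a{\left(q,z \right)} = 20 q + q z$
$\left(a{\left(-80,-21 \right)} + 20677\right) - -1040 = \left(- 80 \left(20 - 21\right) + 20677\right) - -1040 = \left(\left(-80\right) \left(-1\right) + 20677\right) + \left(-12250 + 13290\right) = \left(80 + 20677\right) + 1040 = 20757 + 1040 = 21797$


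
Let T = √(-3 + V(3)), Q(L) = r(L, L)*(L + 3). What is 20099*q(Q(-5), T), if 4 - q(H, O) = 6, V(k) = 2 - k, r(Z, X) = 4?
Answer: -40198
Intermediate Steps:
Q(L) = 12 + 4*L (Q(L) = 4*(L + 3) = 4*(3 + L) = 12 + 4*L)
T = 2*I (T = √(-3 + (2 - 1*3)) = √(-3 + (2 - 3)) = √(-3 - 1) = √(-4) = 2*I ≈ 2.0*I)
q(H, O) = -2 (q(H, O) = 4 - 1*6 = 4 - 6 = -2)
20099*q(Q(-5), T) = 20099*(-2) = -40198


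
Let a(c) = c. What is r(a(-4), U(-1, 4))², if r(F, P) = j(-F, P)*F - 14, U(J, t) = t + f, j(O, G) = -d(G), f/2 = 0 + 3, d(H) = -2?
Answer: 484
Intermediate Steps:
f = 6 (f = 2*(0 + 3) = 2*3 = 6)
j(O, G) = 2 (j(O, G) = -1*(-2) = 2)
U(J, t) = 6 + t (U(J, t) = t + 6 = 6 + t)
r(F, P) = -14 + 2*F (r(F, P) = 2*F - 14 = -14 + 2*F)
r(a(-4), U(-1, 4))² = (-14 + 2*(-4))² = (-14 - 8)² = (-22)² = 484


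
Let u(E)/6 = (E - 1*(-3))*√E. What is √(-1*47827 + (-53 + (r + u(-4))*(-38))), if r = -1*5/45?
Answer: √(-430882 + 4104*I)/3 ≈ 1.042 + 218.81*I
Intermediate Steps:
u(E) = 6*√E*(3 + E) (u(E) = 6*((E - 1*(-3))*√E) = 6*((E + 3)*√E) = 6*((3 + E)*√E) = 6*(√E*(3 + E)) = 6*√E*(3 + E))
r = -⅑ (r = -5*1/45 = -⅑ ≈ -0.11111)
√(-1*47827 + (-53 + (r + u(-4))*(-38))) = √(-1*47827 + (-53 + (-⅑ + 6*√(-4)*(3 - 4))*(-38))) = √(-47827 + (-53 + (-⅑ + 6*(2*I)*(-1))*(-38))) = √(-47827 + (-53 + (-⅑ - 12*I)*(-38))) = √(-47827 + (-53 + (38/9 + 456*I))) = √(-47827 + (-439/9 + 456*I)) = √(-430882/9 + 456*I)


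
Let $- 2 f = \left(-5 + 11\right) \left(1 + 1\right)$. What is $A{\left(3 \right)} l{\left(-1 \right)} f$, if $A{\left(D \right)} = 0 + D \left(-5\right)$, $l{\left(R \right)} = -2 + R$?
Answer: $-270$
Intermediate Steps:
$f = -6$ ($f = - \frac{\left(-5 + 11\right) \left(1 + 1\right)}{2} = - \frac{6 \cdot 2}{2} = \left(- \frac{1}{2}\right) 12 = -6$)
$A{\left(D \right)} = - 5 D$ ($A{\left(D \right)} = 0 - 5 D = - 5 D$)
$A{\left(3 \right)} l{\left(-1 \right)} f = \left(-5\right) 3 \left(-2 - 1\right) \left(-6\right) = \left(-15\right) \left(-3\right) \left(-6\right) = 45 \left(-6\right) = -270$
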